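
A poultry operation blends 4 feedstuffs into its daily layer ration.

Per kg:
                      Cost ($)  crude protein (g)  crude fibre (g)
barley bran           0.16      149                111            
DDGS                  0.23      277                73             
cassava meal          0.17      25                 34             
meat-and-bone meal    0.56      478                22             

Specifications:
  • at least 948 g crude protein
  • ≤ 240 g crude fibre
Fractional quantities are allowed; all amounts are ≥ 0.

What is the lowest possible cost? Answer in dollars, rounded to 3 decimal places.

Let x1 = kg of barley bran, x2 = kg of DDGS, x3 = kg of cassava meal, x4 = kg of meat-and-bone meal.
min 0.16x1 + 0.23x2 + 0.17x3 + 0.56x4 s.t.:
  149x1 + 277x2 + 25x3 + 478x4 ≥ 948   (crude protein)
  111x1 + 73x2 + 34x3 + 22x4 ≤ 240   (crude fibre)
  x1, x2, x3, x4 ≥ 0.
The minimum-cost mix takes nothing from barley bran, cassava meal — only DDGS, meat-and-bone meal. There the crude protein and crude fibre constraints are tight.
So DDGS = 3.259 kg, meat-and-bone meal = 0.09458 kg.
Hence cost = 0.23·3.259 + 0.56·0.09458 = $0.80253.

$0.803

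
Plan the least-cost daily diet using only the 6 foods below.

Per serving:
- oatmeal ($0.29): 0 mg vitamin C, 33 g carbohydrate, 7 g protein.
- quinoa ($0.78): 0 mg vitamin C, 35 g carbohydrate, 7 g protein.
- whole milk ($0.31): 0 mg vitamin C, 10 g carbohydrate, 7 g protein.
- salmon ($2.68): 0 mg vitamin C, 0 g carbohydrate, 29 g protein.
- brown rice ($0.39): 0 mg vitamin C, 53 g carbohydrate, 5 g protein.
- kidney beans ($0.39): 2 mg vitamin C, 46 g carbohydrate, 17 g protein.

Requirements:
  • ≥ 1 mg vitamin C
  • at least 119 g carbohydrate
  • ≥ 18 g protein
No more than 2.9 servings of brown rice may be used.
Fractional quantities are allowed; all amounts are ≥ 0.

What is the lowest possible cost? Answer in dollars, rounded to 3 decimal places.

$0.903

Set it up as a linear program. Let x1 = servings of oatmeal, x2 = servings of quinoa, x3 = servings of whole milk, x4 = servings of salmon, x5 = servings of brown rice, x6 = servings of kidney beans.
Minimize 0.29x1 + 0.78x2 + 0.31x3 + 2.68x4 + 0.39x5 + 0.39x6 s.t.:
  2x6 ≥ 1   (vitamin C)
  33x1 + 35x2 + 10x3 + 53x5 + 46x6 ≥ 119   (carbohydrate)
  7x1 + 7x2 + 7x3 + 29x4 + 5x5 + 17x6 ≥ 18   (protein)
  x5 ≤ 2.9
  x1, x2, x3, x4, x5, x6 ≥ 0.
At the optimum only brown rice, kidney beans are positive (oatmeal, quinoa, whole milk, salmon = 0). Binding constraints: carbohydrate and protein.
Optimal quantities: brown rice = 1.781 servings, kidney beans = 0.535 servings.
Cost = 0.39·1.781 + 0.39·0.535 = 0.90324.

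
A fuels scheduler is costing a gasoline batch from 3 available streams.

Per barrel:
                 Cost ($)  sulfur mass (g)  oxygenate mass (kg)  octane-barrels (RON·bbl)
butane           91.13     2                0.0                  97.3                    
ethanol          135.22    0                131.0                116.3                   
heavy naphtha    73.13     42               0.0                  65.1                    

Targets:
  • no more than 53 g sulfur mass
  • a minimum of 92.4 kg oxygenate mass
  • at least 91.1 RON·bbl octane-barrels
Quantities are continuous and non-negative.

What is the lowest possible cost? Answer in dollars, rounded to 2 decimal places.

Set it up as a linear program. Let x1 = barrels of butane, x2 = barrels of ethanol, x3 = barrels of heavy naphtha.
Minimise 91.13x1 + 135.22x2 + 73.13x3 s.t.:
  2x1 + 42x3 ≤ 53   (sulfur mass)
  131x2 ≥ 92.4   (oxygenate mass)
  97.3x1 + 116.3x2 + 65.1x3 ≥ 91.1   (octane-barrels)
  x1, x2, x3 ≥ 0.
At the optimum only butane, ethanol are positive (heavy naphtha = 0). Binding constraints: oxygenate mass and octane-barrels.
Solving gives x1 = 0.093202, x2 = 0.70534.
Cost = 91.13·0.093202 + 135.22·0.70534 = 103.8696.

$103.87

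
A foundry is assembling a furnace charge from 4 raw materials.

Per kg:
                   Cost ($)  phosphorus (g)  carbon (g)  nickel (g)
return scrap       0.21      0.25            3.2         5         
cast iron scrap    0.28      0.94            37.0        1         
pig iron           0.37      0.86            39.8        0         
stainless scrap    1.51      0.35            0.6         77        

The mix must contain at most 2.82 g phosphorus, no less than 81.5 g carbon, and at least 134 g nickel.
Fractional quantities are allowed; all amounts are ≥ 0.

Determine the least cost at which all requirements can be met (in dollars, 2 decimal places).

$3.19

Treat it as an LP. Let x1 = kg of return scrap, x2 = kg of cast iron scrap, x3 = kg of pig iron, x4 = kg of stainless scrap.
Minimize 0.21x1 + 0.28x2 + 0.37x3 + 1.51x4 subject to:
  0.25x1 + 0.94x2 + 0.86x3 + 0.35x4 ≤ 2.82   (phosphorus)
  3.2x1 + 37x2 + 39.8x3 + 0.6x4 ≥ 81.5   (carbon)
  5x1 + 1x2 + 77x4 ≥ 134   (nickel)
  x1, x2, x3, x4 ≥ 0.
The cheapest feasible vertex uses only cast iron scrap, stainless scrap; return scrap, pig iron are not used. There the carbon and nickel constraints are tight.
So cast iron scrap = 2.175 kg, stainless scrap = 1.712 kg.
Cost = 0.28·2.175 + 1.51·1.712 = 3.1941.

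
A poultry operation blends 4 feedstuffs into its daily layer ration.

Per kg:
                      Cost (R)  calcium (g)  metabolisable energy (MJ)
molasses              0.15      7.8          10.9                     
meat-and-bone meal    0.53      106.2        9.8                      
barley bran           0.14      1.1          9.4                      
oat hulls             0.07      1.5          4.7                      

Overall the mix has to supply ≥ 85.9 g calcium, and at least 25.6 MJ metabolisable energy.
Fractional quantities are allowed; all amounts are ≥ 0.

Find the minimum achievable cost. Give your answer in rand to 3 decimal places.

Let x1 = kg of molasses, x2 = kg of meat-and-bone meal, x3 = kg of barley bran, x4 = kg of oat hulls.
Minimise 0.15x1 + 0.53x2 + 0.14x3 + 0.07x4 s.t.:
  7.8x1 + 106.2x2 + 1.1x3 + 1.5x4 ≥ 85.9   (calcium)
  10.9x1 + 9.8x2 + 9.4x3 + 4.7x4 ≥ 25.6   (metabolisable energy)
  x1, x2, x3, x4 ≥ 0.
The cheapest feasible vertex uses only molasses, meat-and-bone meal; barley bran, oat hulls are not used. Binding constraints: calcium and metabolisable energy.
Solving gives x1 = 1.736, x2 = 0.68135.
Objective = 0.15·1.736 + 0.53·0.68135 = 0.62152.

R0.622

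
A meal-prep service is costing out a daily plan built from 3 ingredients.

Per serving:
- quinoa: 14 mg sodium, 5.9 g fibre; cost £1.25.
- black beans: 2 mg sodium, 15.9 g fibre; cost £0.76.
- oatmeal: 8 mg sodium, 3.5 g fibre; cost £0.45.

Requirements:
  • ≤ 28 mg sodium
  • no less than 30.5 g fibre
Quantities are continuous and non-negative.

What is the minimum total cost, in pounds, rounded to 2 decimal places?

£1.46

This is a linear program. Let x1 = servings of quinoa, x2 = servings of black beans, x3 = servings of oatmeal.
Minimise 1.25x1 + 0.76x2 + 0.45x3 s.t.:
  14x1 + 2x2 + 8x3 ≤ 28   (sodium)
  5.9x1 + 15.9x2 + 3.5x3 ≥ 30.5   (fibre)
  x1, x2, x3 ≥ 0.
The minimum-cost mix takes nothing from quinoa, oatmeal — only black beans. Binding constraint: fibre.
Solving gives x2 = 1.918.
Objective = 0.76·1.918 = 1.4577.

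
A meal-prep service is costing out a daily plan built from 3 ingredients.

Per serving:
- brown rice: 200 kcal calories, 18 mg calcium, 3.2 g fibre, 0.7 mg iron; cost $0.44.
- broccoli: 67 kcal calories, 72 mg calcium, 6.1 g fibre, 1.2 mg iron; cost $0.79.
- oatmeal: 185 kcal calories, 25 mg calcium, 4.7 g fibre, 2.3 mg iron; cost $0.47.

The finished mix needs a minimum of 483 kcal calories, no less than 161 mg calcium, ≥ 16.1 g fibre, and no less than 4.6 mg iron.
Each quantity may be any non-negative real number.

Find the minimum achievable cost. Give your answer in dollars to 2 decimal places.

Treat it as an LP. Let x1 = servings of brown rice, x2 = servings of broccoli, x3 = servings of oatmeal.
Minimize 0.44x1 + 0.79x2 + 0.47x3 s.t.:
  200x1 + 67x2 + 185x3 ≥ 483   (calories)
  18x1 + 72x2 + 25x3 ≥ 161   (calcium)
  3.2x1 + 6.1x2 + 4.7x3 ≥ 16.1   (fibre)
  0.7x1 + 1.2x2 + 2.3x3 ≥ 4.6   (iron)
  x1, x2, x3 ≥ 0.
The cheapest feasible vertex uses only broccoli, oatmeal; brown rice is not used. The calories and calcium requirements are met with equality.
Solving gives x2 = 1.521, x3 = 2.06.
Objective = 0.79·1.521 + 0.47·2.06 = 2.1698.

$2.17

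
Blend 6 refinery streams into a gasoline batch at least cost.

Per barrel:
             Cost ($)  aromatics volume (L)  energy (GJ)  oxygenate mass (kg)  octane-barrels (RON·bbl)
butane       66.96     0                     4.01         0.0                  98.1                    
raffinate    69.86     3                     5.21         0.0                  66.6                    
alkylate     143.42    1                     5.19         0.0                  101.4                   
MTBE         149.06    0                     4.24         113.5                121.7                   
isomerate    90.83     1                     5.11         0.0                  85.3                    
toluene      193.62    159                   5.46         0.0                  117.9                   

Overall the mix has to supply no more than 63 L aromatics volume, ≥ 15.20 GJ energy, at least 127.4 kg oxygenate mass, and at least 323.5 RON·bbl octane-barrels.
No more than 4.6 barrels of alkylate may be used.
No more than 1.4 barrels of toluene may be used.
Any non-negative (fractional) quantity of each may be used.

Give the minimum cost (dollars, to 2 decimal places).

$322.36

Let x1 = barrels of butane, x2 = barrels of raffinate, x3 = barrels of alkylate, x4 = barrels of MTBE, x5 = barrels of isomerate, x6 = barrels of toluene.
Minimise 66.96x1 + 69.86x2 + 143.42x3 + 149.06x4 + 90.83x5 + 193.62x6 s.t.:
  3x2 + 1x3 + 1x5 + 159x6 ≤ 63   (aromatics volume)
  4.01x1 + 5.21x2 + 5.19x3 + 4.24x4 + 5.11x5 + 5.46x6 ≥ 15.2   (energy)
  113.5x4 ≥ 127.4   (oxygenate mass)
  98.1x1 + 66.6x2 + 101.4x3 + 121.7x4 + 85.3x5 + 117.9x6 ≥ 323.5   (octane-barrels)
  x3 ≤ 4.6
  x6 ≤ 1.4
  x1, x2, x3, x4, x5, x6 ≥ 0.
The optimal basis is {butane, raffinate, MTBE}; alkylate, isomerate, toluene drop out. Binding constraints: energy, oxygenate mass, octane-barrels.
So butane = 1.1407 barrels, raffinate = 1.126 barrels, MTBE = 1.1225 barrels.
Objective = 66.96·1.1407 + 69.86·1.126 + 149.06·1.1225 = 322.3635.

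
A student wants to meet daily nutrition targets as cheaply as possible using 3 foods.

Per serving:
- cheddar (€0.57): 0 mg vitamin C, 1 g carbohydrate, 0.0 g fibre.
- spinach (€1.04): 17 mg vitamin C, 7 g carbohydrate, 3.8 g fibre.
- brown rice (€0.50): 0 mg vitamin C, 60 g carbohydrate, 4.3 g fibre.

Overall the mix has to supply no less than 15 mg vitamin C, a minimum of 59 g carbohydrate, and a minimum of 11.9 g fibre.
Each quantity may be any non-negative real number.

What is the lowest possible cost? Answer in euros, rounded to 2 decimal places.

€1.91

Let x1 = servings of cheddar, x2 = servings of spinach, x3 = servings of brown rice.
min 0.57x1 + 1.04x2 + 0.5x3 subject to:
  17x2 ≥ 15   (vitamin C)
  1x1 + 7x2 + 60x3 ≥ 59   (carbohydrate)
  3.8x2 + 4.3x3 ≥ 11.9   (fibre)
  x1, x2, x3 ≥ 0.
The optimal basis is {spinach, brown rice}; cheddar drops out. The vitamin C and fibre requirements are met with equality.
Optimal quantities: spinach = 0.8824 servings, brown rice = 1.988 servings.
Objective = 1.04·0.8824 + 0.5·1.988 = 1.9117.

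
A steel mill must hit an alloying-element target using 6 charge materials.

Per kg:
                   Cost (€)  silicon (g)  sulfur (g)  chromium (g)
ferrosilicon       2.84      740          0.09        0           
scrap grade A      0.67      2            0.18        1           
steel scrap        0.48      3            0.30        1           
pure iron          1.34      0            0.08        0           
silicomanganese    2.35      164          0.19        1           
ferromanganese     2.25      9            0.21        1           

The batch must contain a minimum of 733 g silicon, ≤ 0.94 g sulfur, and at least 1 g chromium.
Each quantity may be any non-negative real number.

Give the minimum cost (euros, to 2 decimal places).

€3.28

Let x1 = kg of ferrosilicon, x2 = kg of scrap grade A, x3 = kg of steel scrap, x4 = kg of pure iron, x5 = kg of silicomanganese, x6 = kg of ferromanganese.
Minimize 2.84x1 + 0.67x2 + 0.48x3 + 1.34x4 + 2.35x5 + 2.25x6 subject to:
  740x1 + 2x2 + 3x3 + 164x5 + 9x6 ≥ 733   (silicon)
  0.09x1 + 0.18x2 + 0.3x3 + 0.08x4 + 0.19x5 + 0.21x6 ≤ 0.94   (sulfur)
  1x2 + 1x3 + 1x5 + 1x6 ≥ 1   (chromium)
  x1, x2, x3, x4, x5, x6 ≥ 0.
The cheapest feasible vertex uses only ferrosilicon, steel scrap; scrap grade A, pure iron, silicomanganese, ferromanganese are not used. The silicon and chromium requirements are met with equality.
Solving gives x1 = 0.9865, x3 = 1.
Hence cost = 2.84·0.9865 + 0.48·1 = €3.2817.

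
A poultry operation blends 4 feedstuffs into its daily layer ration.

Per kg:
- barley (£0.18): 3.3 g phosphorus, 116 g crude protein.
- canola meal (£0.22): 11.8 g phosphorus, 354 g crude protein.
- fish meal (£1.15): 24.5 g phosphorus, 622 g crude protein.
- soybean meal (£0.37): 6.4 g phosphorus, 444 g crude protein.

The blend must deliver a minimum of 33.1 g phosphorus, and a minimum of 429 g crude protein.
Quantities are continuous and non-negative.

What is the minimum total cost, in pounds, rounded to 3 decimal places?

£0.617

Treat it as an LP. Let x1 = kg of barley, x2 = kg of canola meal, x3 = kg of fish meal, x4 = kg of soybean meal.
min 0.18x1 + 0.22x2 + 1.15x3 + 0.37x4 with:
  3.3x1 + 11.8x2 + 24.5x3 + 6.4x4 ≥ 33.1   (phosphorus)
  116x1 + 354x2 + 622x3 + 444x4 ≥ 429   (crude protein)
  x1, x2, x3, x4 ≥ 0.
The optimal basis is {canola meal}; barley, fish meal, soybean meal drop out. The phosphorus requirement is met with equality.
Optimal quantities: canola meal = 2.805 kg.
Objective = 0.22·2.805 = 0.61710.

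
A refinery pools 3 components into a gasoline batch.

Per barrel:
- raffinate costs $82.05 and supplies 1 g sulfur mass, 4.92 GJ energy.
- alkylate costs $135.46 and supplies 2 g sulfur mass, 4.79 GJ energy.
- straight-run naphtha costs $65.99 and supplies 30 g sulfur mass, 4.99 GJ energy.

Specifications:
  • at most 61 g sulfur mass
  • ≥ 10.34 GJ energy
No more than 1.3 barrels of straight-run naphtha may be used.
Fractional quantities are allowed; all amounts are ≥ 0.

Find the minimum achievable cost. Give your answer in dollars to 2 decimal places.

$150.04

This is a linear program. Let x1 = barrels of raffinate, x2 = barrels of alkylate, x3 = barrels of straight-run naphtha.
min 82.05x1 + 135.46x2 + 65.99x3 s.t.:
  1x1 + 2x2 + 30x3 ≤ 61   (sulfur mass)
  4.92x1 + 4.79x2 + 4.99x3 ≥ 10.34   (energy)
  x3 ≤ 1.3
  x1, x2, x3 ≥ 0.
The optimal basis is {raffinate, straight-run naphtha}; alkylate drops out. The energy and the straight-run naphtha cap requirements are met with equality.
Solving gives x1 = 0.7831, x3 = 1.3.
Cost = 82.05·0.7831 + 65.99·1.3 = 150.0404.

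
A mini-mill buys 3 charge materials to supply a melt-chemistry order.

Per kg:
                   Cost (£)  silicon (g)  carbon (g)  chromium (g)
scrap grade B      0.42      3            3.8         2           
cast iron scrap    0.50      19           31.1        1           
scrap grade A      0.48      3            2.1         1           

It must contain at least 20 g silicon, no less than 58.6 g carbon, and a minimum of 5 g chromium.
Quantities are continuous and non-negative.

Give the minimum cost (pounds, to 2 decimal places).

£1.54

Let x1 = kg of scrap grade B, x2 = kg of cast iron scrap, x3 = kg of scrap grade A.
Minimize 0.42x1 + 0.5x2 + 0.48x3 s.t.:
  3x1 + 19x2 + 3x3 ≥ 20   (silicon)
  3.8x1 + 31.1x2 + 2.1x3 ≥ 58.6   (carbon)
  2x1 + 1x2 + 1x3 ≥ 5   (chromium)
  x1, x2, x3 ≥ 0.
The cheapest feasible vertex uses only scrap grade B, cast iron scrap; scrap grade A is not used. Binding constraints: carbon and chromium.
Optimal quantities: scrap grade B = 1.659 kg, cast iron scrap = 1.682 kg.
Cost = 0.42·1.659 + 0.5·1.682 = 1.5378.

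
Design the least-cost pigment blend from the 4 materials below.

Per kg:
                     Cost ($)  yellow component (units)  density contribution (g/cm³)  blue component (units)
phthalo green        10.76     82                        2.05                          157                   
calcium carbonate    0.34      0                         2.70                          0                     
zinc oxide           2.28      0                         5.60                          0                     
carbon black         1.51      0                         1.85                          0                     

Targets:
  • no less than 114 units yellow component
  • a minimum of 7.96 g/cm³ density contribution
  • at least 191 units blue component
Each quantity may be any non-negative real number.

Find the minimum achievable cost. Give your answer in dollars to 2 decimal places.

This is a linear program. Let x1 = kg of phthalo green, x2 = kg of calcium carbonate, x3 = kg of zinc oxide, x4 = kg of carbon black.
min 10.76x1 + 0.34x2 + 2.28x3 + 1.51x4 subject to:
  82x1 ≥ 114   (yellow component)
  2.05x1 + 2.7x2 + 5.6x3 + 1.85x4 ≥ 7.96   (density contribution)
  157x1 ≥ 191   (blue component)
  x1, x2, x3, x4 ≥ 0.
The optimal basis is {phthalo green, calcium carbonate}; zinc oxide, carbon black drop out. There the yellow component and density contribution constraints are tight.
Optimal quantities: phthalo green = 1.39 kg, calcium carbonate = 1.893 kg.
Cost = 10.76·1.39 + 0.34·1.893 = 15.6000.

$15.60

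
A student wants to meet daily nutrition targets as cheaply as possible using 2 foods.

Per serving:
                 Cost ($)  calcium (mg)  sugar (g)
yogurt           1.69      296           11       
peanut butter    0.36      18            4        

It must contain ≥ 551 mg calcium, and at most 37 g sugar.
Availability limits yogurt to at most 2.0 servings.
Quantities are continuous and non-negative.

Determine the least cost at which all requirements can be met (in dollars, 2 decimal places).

Let x1 = servings of yogurt, x2 = servings of peanut butter.
min 1.69x1 + 0.36x2 subject to:
  296x1 + 18x2 ≥ 551   (calcium)
  11x1 + 4x2 ≤ 37   (sugar)
  x1 ≤ 2
  x1, x2 ≥ 0.
The cheapest feasible vertex uses only yogurt; peanut butter is not used. The calcium requirement is met with equality.
That vertex is x1 = 1.861.
Objective = 1.69·1.861 = 3.1451.

$3.15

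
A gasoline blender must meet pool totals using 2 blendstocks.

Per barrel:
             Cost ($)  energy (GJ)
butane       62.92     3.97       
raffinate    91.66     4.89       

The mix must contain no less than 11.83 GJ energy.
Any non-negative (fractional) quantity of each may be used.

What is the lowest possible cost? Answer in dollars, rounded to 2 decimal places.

$187.49

Let x1 = barrels of butane, x2 = barrels of raffinate.
min 62.92x1 + 91.66x2 with:
  3.97x1 + 4.89x2 ≥ 11.83   (energy)
  x1, x2 ≥ 0.
The minimum-cost mix takes nothing from raffinate — only butane. The energy requirement is met with equality.
So butane = 2.9798 barrels.
Objective = 62.92·2.9798 = 187.4890.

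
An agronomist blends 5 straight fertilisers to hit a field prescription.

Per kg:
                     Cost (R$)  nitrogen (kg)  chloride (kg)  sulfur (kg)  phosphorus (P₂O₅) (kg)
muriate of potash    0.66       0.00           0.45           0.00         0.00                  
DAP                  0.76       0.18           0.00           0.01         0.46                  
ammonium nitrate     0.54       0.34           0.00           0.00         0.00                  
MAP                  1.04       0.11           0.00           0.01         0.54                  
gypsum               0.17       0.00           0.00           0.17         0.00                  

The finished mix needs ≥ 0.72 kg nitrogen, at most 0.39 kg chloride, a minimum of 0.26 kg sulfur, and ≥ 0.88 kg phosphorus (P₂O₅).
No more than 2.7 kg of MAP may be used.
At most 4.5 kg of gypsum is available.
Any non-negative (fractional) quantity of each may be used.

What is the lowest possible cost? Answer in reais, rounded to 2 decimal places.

R$2.29

Set it up as a linear program. Let x1 = kg of muriate of potash, x2 = kg of DAP, x3 = kg of ammonium nitrate, x4 = kg of MAP, x5 = kg of gypsum.
min 0.66x1 + 0.76x2 + 0.54x3 + 1.04x4 + 0.17x5 with:
  0.18x2 + 0.34x3 + 0.11x4 ≥ 0.72   (nitrogen)
  0.45x1 ≤ 0.39   (chloride)
  0.01x2 + 0.01x4 + 0.17x5 ≥ 0.26   (sulfur)
  0.46x2 + 0.54x4 ≥ 0.88   (phosphorus (P₂O₅))
  x4 ≤ 2.7
  x5 ≤ 4.5
  x1, x2, x3, x4, x5 ≥ 0.
The optimal basis is {DAP, ammonium nitrate, gypsum}; muriate of potash, MAP drop out. The nitrogen, sulfur, phosphorus (P₂O₅) requirements are met with equality.
That vertex is x2 = 1.913, x3 = 1.105, x5 = 1.417.
Hence cost = 0.76·1.913 + 0.54·1.105 + 0.17·1.417 = R$2.2915.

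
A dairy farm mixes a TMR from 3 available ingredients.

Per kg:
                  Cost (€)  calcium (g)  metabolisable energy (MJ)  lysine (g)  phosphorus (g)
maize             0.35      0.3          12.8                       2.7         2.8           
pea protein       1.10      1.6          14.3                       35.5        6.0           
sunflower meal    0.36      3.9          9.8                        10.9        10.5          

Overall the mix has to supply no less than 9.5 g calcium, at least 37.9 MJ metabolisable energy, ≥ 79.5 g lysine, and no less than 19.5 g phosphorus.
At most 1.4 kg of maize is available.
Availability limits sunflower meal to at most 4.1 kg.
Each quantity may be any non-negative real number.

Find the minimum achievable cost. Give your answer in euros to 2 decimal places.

Let x1 = kg of maize, x2 = kg of pea protein, x3 = kg of sunflower meal.
min 0.35x1 + 1.1x2 + 0.36x3 s.t.:
  0.3x1 + 1.6x2 + 3.9x3 ≥ 9.5   (calcium)
  12.8x1 + 14.3x2 + 9.8x3 ≥ 37.9   (metabolisable energy)
  2.7x1 + 35.5x2 + 10.9x3 ≥ 79.5   (lysine)
  2.8x1 + 6x2 + 10.5x3 ≥ 19.5   (phosphorus)
  x1 ≤ 1.4
  x3 ≤ 4.1
  x1, x2, x3 ≥ 0.
The minimum-cost mix takes nothing from maize — only pea protein, sunflower meal. The calcium and lysine requirements are met with equality.
Solving gives x2 = 1.706, x3 = 1.736.
Objective = 1.1·1.706 + 0.36·1.736 = 2.5016.

€2.50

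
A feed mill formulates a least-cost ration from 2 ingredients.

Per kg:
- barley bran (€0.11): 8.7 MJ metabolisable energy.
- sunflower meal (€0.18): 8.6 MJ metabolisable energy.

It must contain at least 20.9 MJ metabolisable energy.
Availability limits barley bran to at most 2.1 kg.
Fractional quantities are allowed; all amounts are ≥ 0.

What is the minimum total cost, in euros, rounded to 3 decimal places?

€0.286

Set it up as a linear program. Let x1 = kg of barley bran, x2 = kg of sunflower meal.
Minimize 0.11x1 + 0.18x2 with:
  8.7x1 + 8.6x2 ≥ 20.9   (metabolisable energy)
  x1 ≤ 2.1
  x1, x2 ≥ 0.
Both inputs are positive at the optimum. Binding constraints: metabolisable energy and the barley bran cap.
Solving gives x1 = 2.1, x2 = 0.3058.
Cost = 0.11·2.1 + 0.18·0.3058 = 0.28604.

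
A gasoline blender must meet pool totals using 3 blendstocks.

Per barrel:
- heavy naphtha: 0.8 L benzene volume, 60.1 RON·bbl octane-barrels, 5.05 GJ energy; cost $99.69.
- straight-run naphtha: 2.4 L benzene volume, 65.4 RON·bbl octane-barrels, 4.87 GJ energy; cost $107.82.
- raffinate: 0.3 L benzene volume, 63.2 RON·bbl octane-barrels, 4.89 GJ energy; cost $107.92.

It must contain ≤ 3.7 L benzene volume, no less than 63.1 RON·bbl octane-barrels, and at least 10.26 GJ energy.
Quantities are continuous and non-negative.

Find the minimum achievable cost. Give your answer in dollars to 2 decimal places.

$202.54

This is a linear program. Let x1 = barrels of heavy naphtha, x2 = barrels of straight-run naphtha, x3 = barrels of raffinate.
Minimise 99.69x1 + 107.82x2 + 107.92x3 subject to:
  0.8x1 + 2.4x2 + 0.3x3 ≤ 3.7   (benzene volume)
  60.1x1 + 65.4x2 + 63.2x3 ≥ 63.1   (octane-barrels)
  5.05x1 + 4.87x2 + 4.89x3 ≥ 10.26   (energy)
  x1, x2, x3 ≥ 0.
At the optimum only heavy naphtha is positive (straight-run naphtha, raffinate = 0). Binding constraint: energy.
So heavy naphtha = 2.0317 barrels.
Total cost: 99.69·2.0317 = 202.5402.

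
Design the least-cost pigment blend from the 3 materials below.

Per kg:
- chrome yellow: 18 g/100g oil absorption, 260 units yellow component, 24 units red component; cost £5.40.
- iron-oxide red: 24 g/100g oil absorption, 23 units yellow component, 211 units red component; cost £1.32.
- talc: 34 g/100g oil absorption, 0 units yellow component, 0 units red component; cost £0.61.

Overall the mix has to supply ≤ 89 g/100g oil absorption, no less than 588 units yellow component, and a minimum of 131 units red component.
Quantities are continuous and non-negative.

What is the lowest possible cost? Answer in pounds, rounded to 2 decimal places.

This is a linear program. Let x1 = kg of chrome yellow, x2 = kg of iron-oxide red, x3 = kg of talc.
Minimize 5.4x1 + 1.32x2 + 0.61x3 s.t.:
  18x1 + 24x2 + 34x3 ≤ 89   (oil absorption)
  260x1 + 23x2 ≥ 588   (yellow component)
  24x1 + 211x2 ≥ 131   (red component)
  x1, x2, x3 ≥ 0.
The optimal basis is {chrome yellow, iron-oxide red}; talc drops out. Binding constraints: yellow component and red component.
Solving gives x1 = 2.229, x2 = 0.3673.
Hence cost = 5.4·2.229 + 1.32·0.3673 = £12.5214.

£12.52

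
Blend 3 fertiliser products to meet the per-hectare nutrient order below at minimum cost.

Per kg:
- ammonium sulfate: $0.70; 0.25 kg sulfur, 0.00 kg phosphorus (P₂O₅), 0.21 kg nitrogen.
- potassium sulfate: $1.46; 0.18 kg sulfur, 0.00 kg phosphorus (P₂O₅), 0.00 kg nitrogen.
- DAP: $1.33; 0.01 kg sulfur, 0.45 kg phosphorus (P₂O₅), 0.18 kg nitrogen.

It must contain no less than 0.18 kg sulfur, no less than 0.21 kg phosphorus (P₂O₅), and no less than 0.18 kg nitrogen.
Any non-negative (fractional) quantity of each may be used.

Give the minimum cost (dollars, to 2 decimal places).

Set it up as a linear program. Let x1 = kg of ammonium sulfate, x2 = kg of potassium sulfate, x3 = kg of DAP.
min 0.7x1 + 1.46x2 + 1.33x3 with:
  0.25x1 + 0.18x2 + 0.01x3 ≥ 0.18   (sulfur)
  0.45x3 ≥ 0.21   (phosphorus (P₂O₅))
  0.21x1 + 0.18x3 ≥ 0.18   (nitrogen)
  x1, x2, x3 ≥ 0.
The minimum-cost mix takes nothing from potassium sulfate — only ammonium sulfate, DAP. Binding constraints: sulfur and phosphorus (P₂O₅).
Optimal quantities: ammonium sulfate = 0.7013 kg, DAP = 0.4667 kg.
Total cost: 0.7·0.7013 + 1.33·0.4667 = 1.1116.

$1.11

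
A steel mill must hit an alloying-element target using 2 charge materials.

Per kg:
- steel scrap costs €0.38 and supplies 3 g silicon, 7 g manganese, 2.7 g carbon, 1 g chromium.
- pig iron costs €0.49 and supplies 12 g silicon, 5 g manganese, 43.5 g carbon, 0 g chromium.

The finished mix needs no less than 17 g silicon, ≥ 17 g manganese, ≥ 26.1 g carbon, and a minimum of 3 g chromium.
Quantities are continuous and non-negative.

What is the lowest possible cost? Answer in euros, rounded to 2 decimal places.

€1.47

Set it up as a linear program. Let x1 = kg of steel scrap, x2 = kg of pig iron.
min 0.38x1 + 0.49x2 subject to:
  3x1 + 12x2 ≥ 17   (silicon)
  7x1 + 5x2 ≥ 17   (manganese)
  2.7x1 + 43.5x2 ≥ 26.1   (carbon)
  1x1 ≥ 3   (chromium)
  x1, x2 ≥ 0.
Both inputs are positive at the optimum. There the silicon and chromium constraints are tight.
Solving gives x1 = 3, x2 = 0.6667.
Total cost: 0.38·3 + 0.49·0.6667 = 1.4667.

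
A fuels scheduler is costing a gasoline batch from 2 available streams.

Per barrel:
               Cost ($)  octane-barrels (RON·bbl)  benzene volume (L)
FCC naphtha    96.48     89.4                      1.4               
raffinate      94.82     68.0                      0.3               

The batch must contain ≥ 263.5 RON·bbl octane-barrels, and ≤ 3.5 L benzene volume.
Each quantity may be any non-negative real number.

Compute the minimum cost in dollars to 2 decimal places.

$301.92

Let x1 = barrels of FCC naphtha, x2 = barrels of raffinate.
min 96.48x1 + 94.82x2 with:
  89.4x1 + 68x2 ≥ 263.5   (octane-barrels)
  1.4x1 + 0.3x2 ≤ 3.5   (benzene volume)
  x1, x2 ≥ 0.
Both inputs are positive at the optimum. The octane-barrels and benzene volume requirements are met with equality.
Solving gives x1 = 2.3245, x2 = 0.81895.
Objective = 96.48·2.3245 + 94.82·0.81895 = 301.9206.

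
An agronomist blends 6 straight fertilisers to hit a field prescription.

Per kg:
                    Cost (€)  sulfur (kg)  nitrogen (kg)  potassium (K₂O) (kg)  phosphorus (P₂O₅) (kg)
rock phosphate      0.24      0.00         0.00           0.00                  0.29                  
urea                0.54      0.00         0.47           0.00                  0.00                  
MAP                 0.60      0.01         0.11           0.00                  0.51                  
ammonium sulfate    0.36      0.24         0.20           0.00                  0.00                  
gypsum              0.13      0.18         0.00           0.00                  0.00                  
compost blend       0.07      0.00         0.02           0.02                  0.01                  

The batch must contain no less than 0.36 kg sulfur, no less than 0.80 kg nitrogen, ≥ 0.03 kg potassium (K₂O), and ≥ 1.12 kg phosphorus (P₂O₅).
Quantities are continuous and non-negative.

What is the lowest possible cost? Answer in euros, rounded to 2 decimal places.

€2.10

Set it up as a linear program. Let x1 = kg of rock phosphate, x2 = kg of urea, x3 = kg of MAP, x4 = kg of ammonium sulfate, x5 = kg of gypsum, x6 = kg of compost blend.
min 0.24x1 + 0.54x2 + 0.6x3 + 0.36x4 + 0.13x5 + 0.07x6 with:
  0.01x3 + 0.24x4 + 0.18x5 ≥ 0.36   (sulfur)
  0.47x2 + 0.11x3 + 0.2x4 + 0.02x6 ≥ 0.8   (nitrogen)
  0.02x6 ≥ 0.03   (potassium (K₂O))
  0.29x1 + 0.51x3 + 0.01x6 ≥ 1.12   (phosphorus (P₂O₅))
  x1, x2, x3, x4, x5, x6 ≥ 0.
The cheapest feasible vertex uses only rock phosphate, urea, ammonium sulfate, compost blend; MAP, gypsum are not used. Binding constraints: sulfur, nitrogen, potassium (K₂O), phosphorus (P₂O₅).
That vertex is x1 = 3.81, x2 = 1, x4 = 1.5, x6 = 1.5.
Objective = 0.24·3.81 + 0.54·1 + 0.36·1.5 + 0.07·1.5 = 2.0994.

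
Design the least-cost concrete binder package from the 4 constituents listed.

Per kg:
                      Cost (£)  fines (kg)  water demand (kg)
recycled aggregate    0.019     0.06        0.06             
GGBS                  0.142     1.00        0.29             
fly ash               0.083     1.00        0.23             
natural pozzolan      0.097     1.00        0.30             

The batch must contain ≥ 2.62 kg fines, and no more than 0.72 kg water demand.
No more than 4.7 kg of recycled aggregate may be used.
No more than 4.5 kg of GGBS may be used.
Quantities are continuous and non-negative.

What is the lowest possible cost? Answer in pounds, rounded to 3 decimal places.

Let x1 = kg of recycled aggregate, x2 = kg of GGBS, x3 = kg of fly ash, x4 = kg of natural pozzolan.
min 0.019x1 + 0.142x2 + 0.083x3 + 0.097x4 s.t.:
  0.06x1 + 1x2 + 1x3 + 1x4 ≥ 2.62   (fines)
  0.06x1 + 0.29x2 + 0.23x3 + 0.3x4 ≤ 0.72   (water demand)
  x1 ≤ 4.7
  x2 ≤ 4.5
  x1, x2, x3, x4 ≥ 0.
The minimum-cost mix takes nothing from recycled aggregate, GGBS, natural pozzolan — only fly ash. The fines requirement is met with equality.
Optimal quantities: fly ash = 2.62 kg.
Total cost: 0.083·2.62 = 0.21746.

£0.217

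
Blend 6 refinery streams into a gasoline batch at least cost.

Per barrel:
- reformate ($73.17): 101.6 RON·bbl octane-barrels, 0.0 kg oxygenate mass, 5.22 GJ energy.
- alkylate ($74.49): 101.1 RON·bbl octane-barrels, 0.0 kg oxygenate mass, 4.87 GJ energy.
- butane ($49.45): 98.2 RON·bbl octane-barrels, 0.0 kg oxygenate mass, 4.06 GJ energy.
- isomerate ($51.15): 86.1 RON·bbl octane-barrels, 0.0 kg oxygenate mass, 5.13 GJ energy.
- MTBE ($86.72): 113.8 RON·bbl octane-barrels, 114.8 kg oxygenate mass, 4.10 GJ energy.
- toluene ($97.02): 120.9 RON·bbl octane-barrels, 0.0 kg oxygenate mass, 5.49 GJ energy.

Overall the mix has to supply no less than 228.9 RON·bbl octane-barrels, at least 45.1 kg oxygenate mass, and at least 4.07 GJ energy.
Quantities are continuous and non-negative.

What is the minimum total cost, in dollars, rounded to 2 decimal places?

Let x1 = barrels of reformate, x2 = barrels of alkylate, x3 = barrels of butane, x4 = barrels of isomerate, x5 = barrels of MTBE, x6 = barrels of toluene.
Minimise 73.17x1 + 74.49x2 + 49.45x3 + 51.15x4 + 86.72x5 + 97.02x6 subject to:
  101.6x1 + 101.1x2 + 98.2x3 + 86.1x4 + 113.8x5 + 120.9x6 ≥ 228.9   (octane-barrels)
  114.8x5 ≥ 45.1   (oxygenate mass)
  5.22x1 + 4.87x2 + 4.06x3 + 5.13x4 + 4.1x5 + 5.49x6 ≥ 4.07   (energy)
  x1, x2, x3, x4, x5, x6 ≥ 0.
At the optimum only butane, MTBE are positive (reformate, alkylate, isomerate, toluene = 0). There the octane-barrels and oxygenate mass constraints are tight.
So butane = 1.8757 barrels, MTBE = 0.39286 barrels.
Cost = 49.45·1.8757 + 86.72·0.39286 = 126.8222.

$126.82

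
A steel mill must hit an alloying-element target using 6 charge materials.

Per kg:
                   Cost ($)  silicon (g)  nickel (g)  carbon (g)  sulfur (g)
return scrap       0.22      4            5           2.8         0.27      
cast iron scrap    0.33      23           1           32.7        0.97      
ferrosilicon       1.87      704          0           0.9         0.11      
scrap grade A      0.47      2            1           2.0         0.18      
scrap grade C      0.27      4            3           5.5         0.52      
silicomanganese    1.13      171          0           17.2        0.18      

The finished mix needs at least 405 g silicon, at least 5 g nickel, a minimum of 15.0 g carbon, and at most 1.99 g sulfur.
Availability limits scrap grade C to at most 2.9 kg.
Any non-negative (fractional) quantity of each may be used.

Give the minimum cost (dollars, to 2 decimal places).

Let x1 = kg of return scrap, x2 = kg of cast iron scrap, x3 = kg of ferrosilicon, x4 = kg of scrap grade A, x5 = kg of scrap grade C, x6 = kg of silicomanganese.
Minimize 0.22x1 + 0.33x2 + 1.87x3 + 0.47x4 + 0.27x5 + 1.13x6 subject to:
  4x1 + 23x2 + 704x3 + 2x4 + 4x5 + 171x6 ≥ 405   (silicon)
  5x1 + 1x2 + 1x4 + 3x5 ≥ 5   (nickel)
  2.8x1 + 32.7x2 + 0.9x3 + 2x4 + 5.5x5 + 17.2x6 ≥ 15   (carbon)
  0.27x1 + 0.97x2 + 0.11x3 + 0.18x4 + 0.52x5 + 0.18x6 ≤ 1.99   (sulfur)
  x5 ≤ 2.9
  x1, x2, x3, x4, x5, x6 ≥ 0.
The cheapest feasible vertex uses only return scrap, cast iron scrap, ferrosilicon; scrap grade A, scrap grade C, silicomanganese are not used. There the silicon, nickel, carbon constraints are tight.
That vertex is x1 = 0.9272, x2 = 0.364, x3 = 0.5581.
Cost = 0.22·0.9272 + 0.33·0.364 + 1.87·0.5581 = 1.3678.

$1.37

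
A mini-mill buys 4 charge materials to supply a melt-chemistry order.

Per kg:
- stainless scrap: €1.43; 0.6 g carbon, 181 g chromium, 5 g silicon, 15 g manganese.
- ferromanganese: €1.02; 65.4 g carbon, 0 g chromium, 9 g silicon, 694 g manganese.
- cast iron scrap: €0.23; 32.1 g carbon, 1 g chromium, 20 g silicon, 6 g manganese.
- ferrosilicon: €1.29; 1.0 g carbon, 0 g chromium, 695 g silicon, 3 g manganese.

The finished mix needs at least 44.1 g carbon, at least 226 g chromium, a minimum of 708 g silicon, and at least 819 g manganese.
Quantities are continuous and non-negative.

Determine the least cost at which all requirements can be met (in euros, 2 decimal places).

€4.24

Let x1 = kg of stainless scrap, x2 = kg of ferromanganese, x3 = kg of cast iron scrap, x4 = kg of ferrosilicon.
Minimize 1.43x1 + 1.02x2 + 0.23x3 + 1.29x4 s.t.:
  0.6x1 + 65.4x2 + 32.1x3 + 1x4 ≥ 44.1   (carbon)
  181x1 + 1x3 ≥ 226   (chromium)
  5x1 + 9x2 + 20x3 + 695x4 ≥ 708   (silicon)
  15x1 + 694x2 + 6x3 + 3x4 ≥ 819   (manganese)
  x1, x2, x3, x4 ≥ 0.
The cheapest feasible vertex uses only stainless scrap, ferromanganese, ferrosilicon; cast iron scrap is not used. The chromium, silicon, manganese requirements are met with equality.
So stainless scrap = 1.249 kg, ferromanganese = 1.149 kg, ferrosilicon = 0.9948 kg.
Objective = 1.43·1.249 + 1.02·1.149 + 1.29·0.9948 = 4.2413.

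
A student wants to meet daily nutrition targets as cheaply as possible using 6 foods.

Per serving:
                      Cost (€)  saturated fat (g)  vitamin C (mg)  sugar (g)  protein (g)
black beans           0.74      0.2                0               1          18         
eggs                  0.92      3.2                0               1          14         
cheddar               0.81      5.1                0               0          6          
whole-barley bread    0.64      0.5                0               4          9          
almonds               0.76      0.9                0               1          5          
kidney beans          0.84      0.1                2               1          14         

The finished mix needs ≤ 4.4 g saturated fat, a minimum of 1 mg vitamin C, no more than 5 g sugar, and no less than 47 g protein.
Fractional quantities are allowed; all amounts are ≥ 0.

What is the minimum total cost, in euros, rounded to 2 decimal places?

€2.06

Treat it as an LP. Let x1 = servings of black beans, x2 = servings of eggs, x3 = servings of cheddar, x4 = servings of whole-barley bread, x5 = servings of almonds, x6 = servings of kidney beans.
Minimize 0.74x1 + 0.92x2 + 0.81x3 + 0.64x4 + 0.76x5 + 0.84x6 subject to:
  0.2x1 + 3.2x2 + 5.1x3 + 0.5x4 + 0.9x5 + 0.1x6 ≤ 4.4   (saturated fat)
  2x6 ≥ 1   (vitamin C)
  1x1 + 1x2 + 4x4 + 1x5 + 1x6 ≤ 5   (sugar)
  18x1 + 14x2 + 6x3 + 9x4 + 5x5 + 14x6 ≥ 47   (protein)
  x1, x2, x3, x4, x5, x6 ≥ 0.
At the optimum only black beans, kidney beans are positive (eggs, cheddar, whole-barley bread, almonds = 0). There the vitamin C and protein constraints are tight.
Optimal quantities: black beans = 2.222 servings, kidney beans = 0.5 servings.
Total cost: 0.74·2.222 + 0.84·0.5 = 2.0643.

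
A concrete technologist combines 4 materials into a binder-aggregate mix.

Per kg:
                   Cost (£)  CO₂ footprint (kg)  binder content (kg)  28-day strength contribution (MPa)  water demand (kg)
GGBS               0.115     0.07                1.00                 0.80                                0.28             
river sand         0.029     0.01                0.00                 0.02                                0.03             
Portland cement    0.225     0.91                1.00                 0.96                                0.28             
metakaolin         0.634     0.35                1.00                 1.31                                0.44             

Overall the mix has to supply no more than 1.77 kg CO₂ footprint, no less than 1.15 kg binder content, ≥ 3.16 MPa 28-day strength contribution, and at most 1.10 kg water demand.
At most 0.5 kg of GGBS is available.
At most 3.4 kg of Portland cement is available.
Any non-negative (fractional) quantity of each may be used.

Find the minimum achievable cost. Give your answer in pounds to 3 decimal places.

£1.027

Set it up as a linear program. Let x1 = kg of GGBS, x2 = kg of river sand, x3 = kg of Portland cement, x4 = kg of metakaolin.
Minimise 0.115x1 + 0.029x2 + 0.225x3 + 0.634x4 subject to:
  0.07x1 + 0.01x2 + 0.91x3 + 0.35x4 ≤ 1.77   (CO₂ footprint)
  1x1 + 1x3 + 1x4 ≥ 1.15   (binder content)
  0.8x1 + 0.02x2 + 0.96x3 + 1.31x4 ≥ 3.16   (28-day strength contribution)
  0.28x1 + 0.03x2 + 0.28x3 + 0.44x4 ≤ 1.1   (water demand)
  x1 ≤ 0.5
  x3 ≤ 3.4
  x1, x2, x3, x4 ≥ 0.
The minimum-cost mix takes nothing from river sand — only GGBS, Portland cement, metakaolin. Binding constraints: CO₂ footprint, 28-day strength contribution, the GGBS cap.
So GGBS = 0.5 kg, Portland cement = 1.5265 kg, metakaolin = 0.9882 kg.
Hence cost = 0.115·0.5 + 0.225·1.5265 + 0.634·0.9882 = £1.02748.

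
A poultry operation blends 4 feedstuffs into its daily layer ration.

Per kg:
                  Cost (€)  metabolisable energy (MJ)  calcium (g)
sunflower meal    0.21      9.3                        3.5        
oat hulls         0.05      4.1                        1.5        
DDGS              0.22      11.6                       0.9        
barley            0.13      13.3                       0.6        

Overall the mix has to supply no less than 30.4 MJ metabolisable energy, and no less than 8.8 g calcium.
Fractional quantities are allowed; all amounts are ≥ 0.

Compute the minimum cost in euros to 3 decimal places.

€0.353

Set it up as a linear program. Let x1 = kg of sunflower meal, x2 = kg of oat hulls, x3 = kg of DDGS, x4 = kg of barley.
Minimise 0.21x1 + 0.05x2 + 0.22x3 + 0.13x4 with:
  9.3x1 + 4.1x2 + 11.6x3 + 13.3x4 ≥ 30.4   (metabolisable energy)
  3.5x1 + 1.5x2 + 0.9x3 + 0.6x4 ≥ 8.8   (calcium)
  x1, x2, x3, x4 ≥ 0.
The cheapest feasible vertex uses only oat hulls, barley; sunflower meal, DDGS are not used. Binding constraints: metabolisable energy and calcium.
So oat hulls = 5.649 kg, barley = 0.5443 kg.
Cost = 0.05·5.649 + 0.13·0.5443 = 0.35321.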